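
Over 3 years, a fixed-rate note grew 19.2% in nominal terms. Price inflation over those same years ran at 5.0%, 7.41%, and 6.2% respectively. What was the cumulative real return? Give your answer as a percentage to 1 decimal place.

-0.5%

Cumulative inflation factor: 1.050 × 1.0741 × 1.062 ≈ 1.19773.
Nominal growth factor: 1.19200. Real growth factor = 1.19200 / 1.19773 ≈ 0.99522.
Total real return ≈ -0.4783%.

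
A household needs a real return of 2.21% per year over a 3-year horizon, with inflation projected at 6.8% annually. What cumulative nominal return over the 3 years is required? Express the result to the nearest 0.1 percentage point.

Required annual nominal rate: (1+2.21%)(1+6.8%) − 1 = 9.16028%.
Cumulative over 3 years: (1 + 0.0916028)^3 − 1 ≈ 0.30075.

30.1%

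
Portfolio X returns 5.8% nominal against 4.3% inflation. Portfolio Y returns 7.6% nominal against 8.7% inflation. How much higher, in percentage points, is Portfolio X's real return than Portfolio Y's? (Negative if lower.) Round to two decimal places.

Portfolio X real return: 1.058/1.043 − 1 = 1.438%.
Portfolio Y real return: 1.076/1.087 − 1 = -1.012%.
Difference: 1.438 − (-1.012) = 2.450 pp.

2.45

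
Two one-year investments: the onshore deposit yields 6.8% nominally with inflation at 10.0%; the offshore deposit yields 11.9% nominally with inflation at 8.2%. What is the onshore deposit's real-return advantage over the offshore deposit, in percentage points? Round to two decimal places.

-6.33

The onshore deposit real return: 1.068/1.100 − 1 = -2.909%.
The offshore deposit real return: 1.119/1.082 − 1 = 3.420%.
Difference: -2.909 − 3.420 = -6.329 pp.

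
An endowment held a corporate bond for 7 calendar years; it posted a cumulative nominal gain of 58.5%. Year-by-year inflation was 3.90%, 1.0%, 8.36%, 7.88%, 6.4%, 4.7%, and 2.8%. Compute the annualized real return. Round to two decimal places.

1.74%

Cumulative inflation factor: 1.0390 × 1.010 × 1.0836 × 1.0788 × 1.064 × 1.047 × 1.028 ≈ 1.40484.
Nominal growth factor: 1.58500. Real growth factor = 1.58500 / 1.40484 ≈ 1.12824.
Annualized: 1.12824^(1/7) − 1 ≈ 0.01739.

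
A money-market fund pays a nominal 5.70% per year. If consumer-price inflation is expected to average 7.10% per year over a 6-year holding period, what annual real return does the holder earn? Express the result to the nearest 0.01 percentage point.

With constant rates the annual real return is the same each year: (1+5.70%)/(1+7.10%) − 1 = -0.01307.

-1.31%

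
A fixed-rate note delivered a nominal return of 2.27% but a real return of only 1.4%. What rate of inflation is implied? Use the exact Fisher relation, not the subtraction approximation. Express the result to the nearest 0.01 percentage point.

0.86%

From (1+r_nom) = (1+r_real)(1+π), we get 1+π = (1 + 2.27%)/(1 + 1.4%) = 1.0227/1.014 ≈ 1.00858.
So π ≈ 0.8580%.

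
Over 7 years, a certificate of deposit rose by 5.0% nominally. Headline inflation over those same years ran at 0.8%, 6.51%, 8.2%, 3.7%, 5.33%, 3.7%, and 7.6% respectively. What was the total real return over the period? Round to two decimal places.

-25.84%

Cumulative inflation factor: 1.008 × 1.0651 × 1.082 × 1.037 × 1.0533 × 1.037 × 1.076 ≈ 1.41579.
Nominal growth factor: 1.05000. Real growth factor = 1.05000 / 1.41579 ≈ 0.74163.
Total real return ≈ -25.8367%.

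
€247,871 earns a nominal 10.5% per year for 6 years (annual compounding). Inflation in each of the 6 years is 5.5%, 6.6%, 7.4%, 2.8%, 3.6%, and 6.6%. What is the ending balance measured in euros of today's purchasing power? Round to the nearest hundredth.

€329,060.21

Nominal value at maturity: €247,871 × (1 + 10.5%)^6 ≈ €451,231.48.
Price-level factor over 6 years: 1.055 × 1.066 × 1.074 × 1.028 × 1.036 × 1.066 ≈ 1.3712733015.
The maturity value deflated by that factor is the answer in today's purchasing power.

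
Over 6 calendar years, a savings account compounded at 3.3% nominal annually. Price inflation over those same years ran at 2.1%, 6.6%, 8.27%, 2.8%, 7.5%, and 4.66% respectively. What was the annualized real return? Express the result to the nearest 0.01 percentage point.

-1.90%

Cumulative inflation factor: 1.021 × 1.066 × 1.0827 × 1.028 × 1.075 × 1.0466 ≈ 1.36293.
Nominal growth factor: 1.21507. Real growth factor = 1.21507 / 1.36293 ≈ 0.89151.
Annualized: 0.89151^(1/6) − 1 ≈ -0.01896.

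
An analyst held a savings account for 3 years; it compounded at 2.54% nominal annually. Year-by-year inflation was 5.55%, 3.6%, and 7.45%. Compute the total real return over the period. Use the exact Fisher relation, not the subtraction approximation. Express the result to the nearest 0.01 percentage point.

Cumulative inflation factor: 1.0555 × 1.036 × 1.0745 ≈ 1.17496.
Nominal growth factor: 1.07815. Real growth factor = 1.07815 / 1.17496 ≈ 0.91760.
Total real return ≈ -8.2396%.

-8.24%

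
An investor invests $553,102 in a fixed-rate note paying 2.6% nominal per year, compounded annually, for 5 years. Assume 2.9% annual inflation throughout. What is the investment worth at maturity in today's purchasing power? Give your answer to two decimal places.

$545,086.16

Nominal value at maturity: $553,102 × (1 + 2.6%)^5 ≈ $628,842.71.
Price-level factor over 5 years: (1 + 2.9%)^5 ≈ 1.1536574469.
Dividing the nominal maturity value by the price-level factor gives the value in today's money.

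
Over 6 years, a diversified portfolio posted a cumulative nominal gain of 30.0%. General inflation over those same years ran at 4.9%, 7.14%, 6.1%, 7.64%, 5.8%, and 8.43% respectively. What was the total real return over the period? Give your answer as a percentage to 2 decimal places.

Cumulative inflation factor: 1.049 × 1.0714 × 1.061 × 1.0764 × 1.058 × 1.0843 ≈ 1.47249.
Nominal growth factor: 1.30000. Real growth factor = 1.30000 / 1.47249 ≈ 0.88286.
Total real return ≈ -11.7140%.

-11.71%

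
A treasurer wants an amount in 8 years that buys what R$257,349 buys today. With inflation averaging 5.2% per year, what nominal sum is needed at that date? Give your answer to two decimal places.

Cumulative price-level factor: (1+5.2%)^8 ≈ 1.5001197144.
The nominal amount required is R$257,349 scaled up by that factor.

R$386,054.31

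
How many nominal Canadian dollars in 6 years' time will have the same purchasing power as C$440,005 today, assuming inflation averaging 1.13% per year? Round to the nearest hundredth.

C$470,692.91

Cumulative price-level factor: (1+1.13%)^6 ≈ 1.0697444536.
The nominal amount required is C$440,005 scaled up by that factor.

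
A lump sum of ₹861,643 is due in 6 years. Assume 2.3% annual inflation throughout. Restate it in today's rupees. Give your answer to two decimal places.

Price-level factor over 6 years: (1 + 2.3%)^6 ≈ 1.1461825764.
Purchasing power today: ₹861,643 divided by that factor.

₹751,750.22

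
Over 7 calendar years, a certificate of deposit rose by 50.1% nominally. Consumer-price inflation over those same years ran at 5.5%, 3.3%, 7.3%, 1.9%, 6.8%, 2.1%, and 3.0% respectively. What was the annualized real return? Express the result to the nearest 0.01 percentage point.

1.65%

Cumulative inflation factor: 1.055 × 1.033 × 1.073 × 1.019 × 1.068 × 1.021 × 1.030 ≈ 1.33832.
Nominal growth factor: 1.50100. Real growth factor = 1.50100 / 1.33832 ≈ 1.12155.
Annualized: 1.12155^(1/7) − 1 ≈ 0.01652.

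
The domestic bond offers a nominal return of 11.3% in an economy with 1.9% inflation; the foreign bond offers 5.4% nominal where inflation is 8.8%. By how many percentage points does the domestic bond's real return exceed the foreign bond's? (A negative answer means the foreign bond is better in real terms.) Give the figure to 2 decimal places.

12.35

The domestic bond real return: 1.113/1.019 − 1 = 9.225%.
The foreign bond real return: 1.054/1.088 − 1 = -3.125%.
Difference: 9.225 − (-3.125) = 12.350 pp.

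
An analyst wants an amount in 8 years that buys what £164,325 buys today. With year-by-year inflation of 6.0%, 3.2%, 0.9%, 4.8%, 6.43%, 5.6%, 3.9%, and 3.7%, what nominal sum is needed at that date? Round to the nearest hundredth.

Cumulative price-level factor: 1.060 × 1.032 × 1.009 × 1.048 × 1.0643 × 1.056 × 1.039 × 1.037 ≈ 1.4007489182.
Multiplying £164,325 by the price-level factor gives the future nominal sum.

£230,178.07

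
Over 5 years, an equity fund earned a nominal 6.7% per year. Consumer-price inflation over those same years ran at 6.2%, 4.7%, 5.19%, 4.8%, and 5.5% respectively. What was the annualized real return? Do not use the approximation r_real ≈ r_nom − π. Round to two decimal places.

1.35%

Cumulative inflation factor: 1.062 × 1.047 × 1.0519 × 1.048 × 1.055 ≈ 1.29318.
Nominal growth factor: 1.38300. Real growth factor = 1.38300 / 1.29318 ≈ 1.06946.
Annualized: 1.06946^(1/5) − 1 ≈ 0.01352.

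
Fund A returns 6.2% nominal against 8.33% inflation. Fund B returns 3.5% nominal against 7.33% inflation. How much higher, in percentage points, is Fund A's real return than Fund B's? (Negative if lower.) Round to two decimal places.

1.60

Fund A real return: 1.062/1.0833 − 1 = -1.966%.
Fund B real return: 1.035/1.0733 − 1 = -3.568%.
Difference: -1.966 − (-3.568) = 1.602 pp.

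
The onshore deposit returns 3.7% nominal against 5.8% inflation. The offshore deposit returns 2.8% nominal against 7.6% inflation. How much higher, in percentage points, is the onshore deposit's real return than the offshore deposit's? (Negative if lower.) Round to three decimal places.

2.476

The onshore deposit real return: 1.037/1.058 − 1 = -1.9849%.
The offshore deposit real return: 1.028/1.076 − 1 = -4.4610%.
Difference: -1.9849 − (-4.4610) = 2.4761 pp.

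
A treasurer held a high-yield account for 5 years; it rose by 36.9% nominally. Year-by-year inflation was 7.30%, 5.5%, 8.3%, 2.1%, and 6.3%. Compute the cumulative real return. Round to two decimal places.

2.89%

Cumulative inflation factor: 1.0730 × 1.055 × 1.083 × 1.021 × 1.063 ≈ 1.33058.
Nominal growth factor: 1.36900. Real growth factor = 1.36900 / 1.33058 ≈ 1.02888.
Total real return ≈ 2.8878%.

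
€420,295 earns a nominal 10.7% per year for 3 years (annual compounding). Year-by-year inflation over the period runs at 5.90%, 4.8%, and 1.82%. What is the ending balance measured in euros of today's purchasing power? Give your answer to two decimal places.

Nominal value at maturity: €420,295 × (1 + 10.7%)^3 ≈ €570,160.45.
Price-level factor over 3 years: 1.0590 × 1.048 × 1.0182 = 1.1300309424.
Dividing the nominal maturity value by the price-level factor gives the value in today's money.

€504,552.95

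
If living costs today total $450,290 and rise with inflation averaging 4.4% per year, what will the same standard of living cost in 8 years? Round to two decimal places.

Cumulative price-level factor: (1+4.4%)^8 ≈ 1.4112501118.
Multiplying $450,290 by the price-level factor gives the future nominal sum.

$635,471.81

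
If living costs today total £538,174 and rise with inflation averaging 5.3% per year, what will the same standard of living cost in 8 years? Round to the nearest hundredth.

£813,485.25

Cumulative price-level factor: (1+5.3%)^8 ≈ 1.5115654947.
Multiplying £538,174 by the price-level factor gives the future nominal sum.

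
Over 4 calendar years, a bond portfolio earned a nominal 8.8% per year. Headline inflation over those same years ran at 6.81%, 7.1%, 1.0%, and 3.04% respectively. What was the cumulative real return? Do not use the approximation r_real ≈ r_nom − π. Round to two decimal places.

Cumulative inflation factor: 1.0681 × 1.071 × 1.010 × 1.0304 ≈ 1.19050.
Nominal growth factor: 1.40125. Real growth factor = 1.40125 / 1.19050 ≈ 1.17703.
Total real return ≈ 17.7028%.

17.70%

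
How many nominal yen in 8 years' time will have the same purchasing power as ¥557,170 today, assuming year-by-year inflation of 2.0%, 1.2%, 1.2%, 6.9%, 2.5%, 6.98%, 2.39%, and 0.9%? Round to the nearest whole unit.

Cumulative price-level factor: 1.020 × 1.012 × 1.012 × 1.069 × 1.025 × 1.0698 × 1.0239 × 1.009 ≈ 1.2650685820.
The nominal amount required is ¥557,170 scaled up by that factor.

¥704,858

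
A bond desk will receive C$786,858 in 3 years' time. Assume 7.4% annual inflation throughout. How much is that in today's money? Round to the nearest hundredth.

C$635,160.56

Price-level factor over 3 years: (1 + 7.4%)^3 = 1.238833224.
Purchasing power today: C$786,858 divided by that factor.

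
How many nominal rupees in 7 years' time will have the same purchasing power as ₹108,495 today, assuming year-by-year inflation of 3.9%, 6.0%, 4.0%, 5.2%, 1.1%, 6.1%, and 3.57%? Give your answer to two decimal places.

₹145,238.16

Cumulative price-level factor: 1.039 × 1.060 × 1.040 × 1.052 × 1.011 × 1.061 × 1.0357 ≈ 1.3386622227.
Multiplying ₹108,495 by the price-level factor gives the future nominal sum.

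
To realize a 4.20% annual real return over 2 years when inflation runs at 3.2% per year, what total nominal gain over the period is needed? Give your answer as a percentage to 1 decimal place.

15.6%

Required annual nominal rate: (1+4.20%)(1+3.2%) − 1 = 7.5344%.
Cumulative over 2 years: (1 + 0.075344)^2 − 1 ≈ 0.15636.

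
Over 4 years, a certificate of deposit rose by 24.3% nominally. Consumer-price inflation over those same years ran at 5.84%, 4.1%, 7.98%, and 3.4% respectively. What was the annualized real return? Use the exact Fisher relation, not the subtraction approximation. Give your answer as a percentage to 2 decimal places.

0.26%

Cumulative inflation factor: 1.0584 × 1.041 × 1.0798 × 1.034 ≈ 1.23017.
Nominal growth factor: 1.24300. Real growth factor = 1.24300 / 1.23017 ≈ 1.01043.
Annualized: 1.01043^(1/4) − 1 ≈ 0.00260.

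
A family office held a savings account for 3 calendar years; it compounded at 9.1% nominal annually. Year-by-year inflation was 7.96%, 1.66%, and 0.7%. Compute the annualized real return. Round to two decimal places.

5.52%

Cumulative inflation factor: 1.0796 × 1.0166 × 1.007 ≈ 1.10520.
Nominal growth factor: 1.29860. Real growth factor = 1.29860 / 1.10520 ≈ 1.17498.
Annualized: 1.17498^(1/3) − 1 ≈ 0.05522.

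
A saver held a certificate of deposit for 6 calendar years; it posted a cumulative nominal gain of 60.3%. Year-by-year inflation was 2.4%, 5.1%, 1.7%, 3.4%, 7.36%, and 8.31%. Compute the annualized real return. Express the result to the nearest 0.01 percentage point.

3.34%

Cumulative inflation factor: 1.024 × 1.051 × 1.017 × 1.034 × 1.0736 × 1.0831 ≈ 1.31600.
Nominal growth factor: 1.60300. Real growth factor = 1.60300 / 1.31600 ≈ 1.21809.
Annualized: 1.21809^(1/6) − 1 ≈ 0.03343.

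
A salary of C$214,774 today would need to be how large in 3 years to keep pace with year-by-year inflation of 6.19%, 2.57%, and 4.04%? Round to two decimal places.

C$243,380.64

Cumulative price-level factor: 1.0619 × 1.0257 × 1.0404 ≈ 1.1331941395.
The nominal amount required is C$214,774 scaled up by that factor.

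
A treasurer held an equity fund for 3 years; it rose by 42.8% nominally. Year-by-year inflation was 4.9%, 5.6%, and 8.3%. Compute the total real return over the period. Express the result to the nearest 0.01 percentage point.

Cumulative inflation factor: 1.049 × 1.056 × 1.083 ≈ 1.19969.
Nominal growth factor: 1.42800. Real growth factor = 1.42800 / 1.19969 ≈ 1.19031.
Total real return ≈ 19.0311%.

19.03%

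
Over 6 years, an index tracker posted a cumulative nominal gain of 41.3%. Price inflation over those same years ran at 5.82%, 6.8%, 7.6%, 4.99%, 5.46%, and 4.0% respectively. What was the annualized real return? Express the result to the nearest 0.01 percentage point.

0.15%

Cumulative inflation factor: 1.0582 × 1.068 × 1.076 × 1.0499 × 1.0546 × 1.040 ≈ 1.40030.
Nominal growth factor: 1.41300. Real growth factor = 1.41300 / 1.40030 ≈ 1.00907.
Annualized: 1.00907^(1/6) − 1 ≈ 0.00151.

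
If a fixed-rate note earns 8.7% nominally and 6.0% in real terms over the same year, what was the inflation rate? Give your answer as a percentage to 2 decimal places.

2.55%

From (1+r_nom) = (1+r_real)(1+π), we get 1+π = (1 + 8.7%)/(1 + 6.0%) = 1.087/1.060 ≈ 1.02547.
So π ≈ 2.5472%.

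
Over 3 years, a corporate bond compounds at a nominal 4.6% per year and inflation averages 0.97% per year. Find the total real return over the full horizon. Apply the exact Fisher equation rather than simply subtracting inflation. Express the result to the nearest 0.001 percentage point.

11.178%

The annual real rate is (1+4.6%)/(1+0.97%) − 1 = 3.5951%.
Compounded over 3 years: (1 + 0.035951)^3 − 1 ≈ 0.11178.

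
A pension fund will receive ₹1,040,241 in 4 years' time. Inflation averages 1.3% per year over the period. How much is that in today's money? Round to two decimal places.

₹987,861.79

Price-level factor over 4 years: (1 + 1.3%)^4 ≈ 1.0530228166.
Purchasing power today: ₹1,040,241 divided by that factor.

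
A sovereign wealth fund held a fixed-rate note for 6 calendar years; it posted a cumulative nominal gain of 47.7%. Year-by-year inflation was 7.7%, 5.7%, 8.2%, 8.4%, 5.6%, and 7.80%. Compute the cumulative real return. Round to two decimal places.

Cumulative inflation factor: 1.077 × 1.057 × 1.082 × 1.084 × 1.056 × 1.0780 ≈ 1.51995.
Nominal growth factor: 1.47700. Real growth factor = 1.47700 / 1.51995 ≈ 0.97174.
Total real return ≈ -2.8259%.

-2.83%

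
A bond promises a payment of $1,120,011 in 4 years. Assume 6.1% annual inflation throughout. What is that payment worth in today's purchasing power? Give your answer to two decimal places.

Price-level factor over 4 years: (1 + 6.1%)^4 ≈ 1.2672477698.
Purchasing power today: $1,120,011 divided by that factor.

$883,813.75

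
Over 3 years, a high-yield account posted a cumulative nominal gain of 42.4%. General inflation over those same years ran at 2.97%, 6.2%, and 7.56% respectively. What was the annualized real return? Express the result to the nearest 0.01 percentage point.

Cumulative inflation factor: 1.0297 × 1.062 × 1.0756 ≈ 1.17621.
Nominal growth factor: 1.42400. Real growth factor = 1.42400 / 1.17621 ≈ 1.21066.
Annualized: 1.21066^(1/3) − 1 ≈ 0.06580.

6.58%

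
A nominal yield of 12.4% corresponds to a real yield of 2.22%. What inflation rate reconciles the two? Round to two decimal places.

From (1+r_nom) = (1+r_real)(1+π), we get 1+π = (1 + 12.4%)/(1 + 2.22%) = 1.124/1.0222 ≈ 1.09959.
So π ≈ 9.9589%.

9.96%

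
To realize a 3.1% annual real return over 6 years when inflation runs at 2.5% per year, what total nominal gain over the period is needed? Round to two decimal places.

Required annual nominal rate: (1+3.1%)(1+2.5%) − 1 = 5.6775%.
Cumulative over 6 years: (1 + 0.056775)^6 − 1 ≈ 0.39282.

39.28%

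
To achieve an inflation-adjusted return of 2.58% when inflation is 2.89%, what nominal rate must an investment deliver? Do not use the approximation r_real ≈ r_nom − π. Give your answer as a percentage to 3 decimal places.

5.545%

By the Fisher equation, 1 + r_nom = (1 + 2.58%)(1 + 2.89%) = 1.0258 × 1.0289 = 1.05544562.
So r_nom = 5.544562%.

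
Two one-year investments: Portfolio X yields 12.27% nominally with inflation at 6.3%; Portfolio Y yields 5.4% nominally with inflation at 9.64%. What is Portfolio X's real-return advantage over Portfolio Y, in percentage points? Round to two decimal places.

9.48

Portfolio X real return: 1.1227/1.063 − 1 = 5.616%.
Portfolio Y real return: 1.054/1.0964 − 1 = -3.867%.
Difference: 5.616 − (-3.867) = 9.483 pp.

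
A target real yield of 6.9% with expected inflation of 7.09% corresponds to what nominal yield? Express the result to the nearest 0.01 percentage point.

By the Fisher equation, 1 + r_nom = (1 + 6.9%)(1 + 7.09%) = 1.069 × 1.0709 = 1.1447921.
So r_nom = 14.47921%.

14.48%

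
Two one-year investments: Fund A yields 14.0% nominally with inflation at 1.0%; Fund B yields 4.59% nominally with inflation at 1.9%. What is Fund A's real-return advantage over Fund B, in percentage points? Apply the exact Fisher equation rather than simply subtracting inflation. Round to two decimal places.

Fund A real return: 1.140/1.010 − 1 = 12.871%.
Fund B real return: 1.0459/1.019 − 1 = 2.640%.
Difference: 12.871 − 2.640 = 10.231 pp.

10.23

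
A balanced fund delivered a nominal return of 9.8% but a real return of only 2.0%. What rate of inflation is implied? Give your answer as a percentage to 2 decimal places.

7.65%

From (1+r_nom) = (1+r_real)(1+π), we get 1+π = (1 + 9.8%)/(1 + 2.0%) = 1.098/1.020 ≈ 1.07647.
So π ≈ 7.6471%.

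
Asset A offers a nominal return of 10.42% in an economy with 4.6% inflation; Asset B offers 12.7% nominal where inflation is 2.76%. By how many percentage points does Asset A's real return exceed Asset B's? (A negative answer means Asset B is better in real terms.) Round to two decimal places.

Asset A real return: 1.1042/1.046 − 1 = 5.564%.
Asset B real return: 1.127/1.0276 − 1 = 9.673%.
Difference: 5.564 − 9.673 = -4.109 pp.

-4.11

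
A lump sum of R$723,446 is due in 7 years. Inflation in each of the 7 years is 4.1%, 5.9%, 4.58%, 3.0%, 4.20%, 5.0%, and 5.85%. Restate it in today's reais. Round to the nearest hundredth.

R$526,048.38

Price-level factor over 7 years: 1.041 × 1.059 × 1.0458 × 1.030 × 1.0420 × 1.050 × 1.0585 ≈ 1.3752461322.
Purchasing power today: R$723,446 divided by that factor.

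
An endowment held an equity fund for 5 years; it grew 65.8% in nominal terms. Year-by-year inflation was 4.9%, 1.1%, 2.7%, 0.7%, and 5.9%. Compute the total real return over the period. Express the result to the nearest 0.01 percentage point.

42.75%

Cumulative inflation factor: 1.049 × 1.011 × 1.027 × 1.007 × 1.059 ≈ 1.16151.
Nominal growth factor: 1.65800. Real growth factor = 1.65800 / 1.16151 ≈ 1.42745.
Total real return ≈ 42.7454%.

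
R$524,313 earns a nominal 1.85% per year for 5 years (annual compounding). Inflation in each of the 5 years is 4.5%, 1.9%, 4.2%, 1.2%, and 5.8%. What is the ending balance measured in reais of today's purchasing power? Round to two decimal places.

Nominal value at maturity: R$524,313 × (1 + 1.85%)^5 ≈ R$574,639.92.
Price-level factor over 5 years: 1.045 × 1.019 × 1.042 × 1.012 × 1.058 ≈ 1.1880217006.
The maturity value deflated by that factor is the answer in today's purchasing power.

R$483,694.80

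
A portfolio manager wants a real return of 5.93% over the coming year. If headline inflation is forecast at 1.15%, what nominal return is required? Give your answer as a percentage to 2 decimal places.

By the Fisher equation, 1 + r_nom = (1 + 5.93%)(1 + 1.15%) = 1.0593 × 1.0115 = 1.07148195.
So r_nom = 7.148195%.

7.15%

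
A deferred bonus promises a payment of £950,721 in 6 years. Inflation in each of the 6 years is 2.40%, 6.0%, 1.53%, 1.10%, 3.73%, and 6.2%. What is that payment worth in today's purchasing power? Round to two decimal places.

Price-level factor over 6 years: 1.0240 × 1.060 × 1.0153 × 1.0110 × 1.0373 × 1.062 ≈ 1.2273834368.
Purchasing power today: £950,721 divided by that factor.

£774,591.68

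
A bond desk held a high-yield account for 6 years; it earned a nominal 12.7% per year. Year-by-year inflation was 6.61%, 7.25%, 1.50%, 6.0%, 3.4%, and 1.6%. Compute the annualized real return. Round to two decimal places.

Cumulative inflation factor: 1.0661 × 1.0725 × 1.0150 × 1.060 × 1.034 × 1.016 ≈ 1.29235.
Nominal growth factor: 2.04901. Real growth factor = 2.04901 / 1.29235 ≈ 1.58548.
Annualized: 1.58548^(1/6) − 1 ≈ 0.07984.

7.98%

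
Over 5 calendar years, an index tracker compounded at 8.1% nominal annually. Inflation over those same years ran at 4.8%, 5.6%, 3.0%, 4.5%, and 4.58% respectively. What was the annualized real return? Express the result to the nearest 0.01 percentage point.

Cumulative inflation factor: 1.048 × 1.056 × 1.030 × 1.045 × 1.0458 ≈ 1.24574.
Nominal growth factor: 1.47614. Real growth factor = 1.47614 / 1.24574 ≈ 1.18495.
Annualized: 1.18495^(1/5) − 1 ≈ 0.03452.

3.45%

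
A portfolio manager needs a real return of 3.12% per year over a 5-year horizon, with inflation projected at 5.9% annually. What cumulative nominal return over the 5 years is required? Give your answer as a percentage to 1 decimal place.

Required annual nominal rate: (1+3.12%)(1+5.9%) − 1 = 9.20408%.
Cumulative over 5 years: (1 + 0.0920408)^5 − 1 ≈ 0.55308.

55.3%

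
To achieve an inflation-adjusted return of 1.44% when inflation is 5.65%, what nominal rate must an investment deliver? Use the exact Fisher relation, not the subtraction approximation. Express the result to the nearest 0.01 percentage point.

By the Fisher equation, 1 + r_nom = (1 + 1.44%)(1 + 5.65%) = 1.0144 × 1.0565 = 1.0717136.
So r_nom = 7.17136%.

7.17%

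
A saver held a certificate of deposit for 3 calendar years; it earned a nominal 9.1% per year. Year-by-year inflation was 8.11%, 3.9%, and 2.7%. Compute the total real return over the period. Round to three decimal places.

Cumulative inflation factor: 1.0811 × 1.039 × 1.027 ≈ 1.15359.
Nominal growth factor: 1.29860. Real growth factor = 1.29860 / 1.15359 ≈ 1.12570.
Total real return ≈ 12.5699%.

12.570%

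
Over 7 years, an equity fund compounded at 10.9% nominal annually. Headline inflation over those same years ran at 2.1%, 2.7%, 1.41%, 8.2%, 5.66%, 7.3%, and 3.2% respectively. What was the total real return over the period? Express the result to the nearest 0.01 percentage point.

Cumulative inflation factor: 1.021 × 1.027 × 1.0141 × 1.082 × 1.0566 × 1.073 × 1.032 ≈ 1.34615.
Nominal growth factor: 2.06310. Real growth factor = 2.06310 / 1.34615 ≈ 1.53259.
Total real return ≈ 53.2592%.

53.26%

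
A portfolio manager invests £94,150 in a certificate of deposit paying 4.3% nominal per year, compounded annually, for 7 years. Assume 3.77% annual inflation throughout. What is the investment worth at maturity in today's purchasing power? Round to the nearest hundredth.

Nominal value at maturity: £94,150 × (1 + 4.3%)^7 ≈ £126,418.46.
Price-level factor over 7 years: (1 + 3.77%)^7 ≈ 1.2956948039.
The maturity value deflated by that factor is the answer in today's purchasing power.

£97,568.08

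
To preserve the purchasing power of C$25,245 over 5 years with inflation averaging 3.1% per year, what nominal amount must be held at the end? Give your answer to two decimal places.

C$29,408.22

Cumulative price-level factor: (1+3.1%)^5 ≈ 1.1649125562.
The nominal amount required is C$25,245 scaled up by that factor.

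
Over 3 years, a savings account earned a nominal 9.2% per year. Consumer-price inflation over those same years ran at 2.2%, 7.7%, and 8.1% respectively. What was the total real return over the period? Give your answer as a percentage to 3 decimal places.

9.440%

Cumulative inflation factor: 1.022 × 1.077 × 1.081 ≈ 1.18985.
Nominal growth factor: 1.30217. Real growth factor = 1.30217 / 1.18985 ≈ 1.09440.
Total real return ≈ 9.4399%.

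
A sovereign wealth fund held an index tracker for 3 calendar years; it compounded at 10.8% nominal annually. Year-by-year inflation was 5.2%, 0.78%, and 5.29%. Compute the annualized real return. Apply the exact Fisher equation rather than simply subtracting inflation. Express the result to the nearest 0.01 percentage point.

Cumulative inflation factor: 1.052 × 1.0078 × 1.0529 ≈ 1.11629.
Nominal growth factor: 1.36025. Real growth factor = 1.36025 / 1.11629 ≈ 1.21855.
Annualized: 1.21855^(1/3) − 1 ≈ 0.06811.

6.81%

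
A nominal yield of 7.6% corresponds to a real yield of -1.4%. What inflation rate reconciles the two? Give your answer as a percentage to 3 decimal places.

From (1+r_nom) = (1+r_real)(1+π), we get 1+π = (1 + 7.6%)/(1 − 1.4%) = 1.076/0.986 ≈ 1.09128.
So π ≈ 9.1278%.

9.128%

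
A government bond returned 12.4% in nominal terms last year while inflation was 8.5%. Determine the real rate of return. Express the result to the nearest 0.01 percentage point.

Real return via the Fisher equation: (1 + 12.4%)/(1 + 8.5%) − 1 = 1.124/1.085 − 1 ≈ 0.03594.

3.59%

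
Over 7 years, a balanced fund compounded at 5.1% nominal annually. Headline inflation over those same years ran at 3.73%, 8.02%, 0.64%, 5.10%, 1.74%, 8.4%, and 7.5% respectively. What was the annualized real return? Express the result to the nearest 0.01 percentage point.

Cumulative inflation factor: 1.0373 × 1.0802 × 1.0064 × 1.0510 × 1.0174 × 1.084 × 1.075 ≈ 1.40511.
Nominal growth factor: 1.41651. Real growth factor = 1.41651 / 1.40511 ≈ 1.00811.
Annualized: 1.00811^(1/7) − 1 ≈ 0.00115.

0.12%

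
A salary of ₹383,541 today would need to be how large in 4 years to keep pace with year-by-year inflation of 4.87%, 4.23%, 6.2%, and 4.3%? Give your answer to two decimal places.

₹464,370.50

Cumulative price-level factor: 1.0487 × 1.0423 × 1.062 × 1.043 ≈ 1.2107454090.
The nominal amount required is ₹383,541 scaled up by that factor.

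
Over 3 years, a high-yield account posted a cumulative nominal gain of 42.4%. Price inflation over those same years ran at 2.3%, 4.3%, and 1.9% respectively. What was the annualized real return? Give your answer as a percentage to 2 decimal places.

Cumulative inflation factor: 1.023 × 1.043 × 1.019 ≈ 1.08726.
Nominal growth factor: 1.42400. Real growth factor = 1.42400 / 1.08726 ≈ 1.30971.
Annualized: 1.30971^(1/3) − 1 ≈ 0.09410.

9.41%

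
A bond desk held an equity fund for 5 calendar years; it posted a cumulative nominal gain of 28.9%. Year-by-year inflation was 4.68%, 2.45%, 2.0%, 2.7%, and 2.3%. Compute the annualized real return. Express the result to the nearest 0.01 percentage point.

Cumulative inflation factor: 1.0468 × 1.0245 × 1.020 × 1.027 × 1.023 ≈ 1.14927.
Nominal growth factor: 1.28900. Real growth factor = 1.28900 / 1.14927 ≈ 1.12158.
Annualized: 1.12158^(1/5) − 1 ≈ 0.02321.

2.32%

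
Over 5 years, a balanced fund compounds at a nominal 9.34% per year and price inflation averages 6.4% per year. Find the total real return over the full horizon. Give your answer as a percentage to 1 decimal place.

The annual real rate is (1+9.34%)/(1+6.4%) − 1 = 2.7632%.
Compounded over 5 years: (1 + 0.027632)^5 − 1 ≈ 0.14601.

14.6%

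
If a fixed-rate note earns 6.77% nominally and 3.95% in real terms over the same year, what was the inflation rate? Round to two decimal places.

From (1+r_nom) = (1+r_real)(1+π), we get 1+π = (1 + 6.77%)/(1 + 3.95%) = 1.0677/1.0395 ≈ 1.02713.
So π ≈ 2.7128%.

2.71%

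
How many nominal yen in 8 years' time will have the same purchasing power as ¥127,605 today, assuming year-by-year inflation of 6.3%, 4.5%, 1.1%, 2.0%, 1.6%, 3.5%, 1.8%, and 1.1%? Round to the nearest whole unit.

¥158,198

Cumulative price-level factor: 1.063 × 1.045 × 1.011 × 1.020 × 1.016 × 1.035 × 1.018 × 1.011 ≈ 1.2397493054.
Multiplying ¥127,605 by the price-level factor gives the future nominal sum.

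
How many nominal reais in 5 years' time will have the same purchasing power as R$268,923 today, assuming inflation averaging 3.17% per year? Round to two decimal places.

R$314,336.71

Cumulative price-level factor: (1+3.17%)^5 ≈ 1.1688725312.
The nominal amount required is R$268,923 scaled up by that factor.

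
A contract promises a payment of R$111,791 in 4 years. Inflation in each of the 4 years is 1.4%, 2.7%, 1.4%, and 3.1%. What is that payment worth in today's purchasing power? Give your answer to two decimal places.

R$102,683.77

Price-level factor over 4 years: 1.014 × 1.027 × 1.014 × 1.031 ≈ 1.0886919681.
Purchasing power today: R$111,791 divided by that factor.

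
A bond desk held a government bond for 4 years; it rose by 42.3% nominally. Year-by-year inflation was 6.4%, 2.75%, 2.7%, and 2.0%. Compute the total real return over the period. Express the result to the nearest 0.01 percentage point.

Cumulative inflation factor: 1.064 × 1.0275 × 1.027 × 1.020 ≈ 1.14523.
Nominal growth factor: 1.42300. Real growth factor = 1.42300 / 1.14523 ≈ 1.24254.
Total real return ≈ 24.2541%.

24.25%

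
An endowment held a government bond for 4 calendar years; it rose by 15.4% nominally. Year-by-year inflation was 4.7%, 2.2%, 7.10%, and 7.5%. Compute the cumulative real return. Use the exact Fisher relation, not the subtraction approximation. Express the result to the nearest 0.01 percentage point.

Cumulative inflation factor: 1.047 × 1.022 × 1.0710 × 1.075 ≈ 1.23196.
Nominal growth factor: 1.15400. Real growth factor = 1.15400 / 1.23196 ≈ 0.93672.
Total real return ≈ -6.3279%.

-6.33%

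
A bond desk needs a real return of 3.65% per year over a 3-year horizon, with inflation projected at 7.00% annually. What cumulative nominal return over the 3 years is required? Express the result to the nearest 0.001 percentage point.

Required annual nominal rate: (1+3.65%)(1+7.00%) − 1 = 10.9055%.
Cumulative over 3 years: (1 + 0.109055)^3 − 1 ≈ 0.36414.

36.414%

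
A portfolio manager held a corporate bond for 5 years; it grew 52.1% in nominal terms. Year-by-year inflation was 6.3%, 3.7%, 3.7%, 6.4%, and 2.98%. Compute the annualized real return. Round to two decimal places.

3.96%

Cumulative inflation factor: 1.063 × 1.037 × 1.037 × 1.064 × 1.0298 ≈ 1.25252.
Nominal growth factor: 1.52100. Real growth factor = 1.52100 / 1.25252 ≈ 1.21435.
Annualized: 1.21435^(1/5) − 1 ≈ 0.03961.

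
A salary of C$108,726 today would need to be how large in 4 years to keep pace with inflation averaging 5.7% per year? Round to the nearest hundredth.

Cumulative price-level factor: (1+5.7%)^4 ≈ 1.2482453280.
Multiplying C$108,726 by the price-level factor gives the future nominal sum.

C$135,716.72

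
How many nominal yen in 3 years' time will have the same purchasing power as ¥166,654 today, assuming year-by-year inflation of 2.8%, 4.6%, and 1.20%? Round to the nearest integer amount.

Cumulative price-level factor: 1.028 × 1.046 × 1.0120 = 1.088191456.
Multiplying ¥166,654 by the price-level factor gives the future nominal sum.

¥181,351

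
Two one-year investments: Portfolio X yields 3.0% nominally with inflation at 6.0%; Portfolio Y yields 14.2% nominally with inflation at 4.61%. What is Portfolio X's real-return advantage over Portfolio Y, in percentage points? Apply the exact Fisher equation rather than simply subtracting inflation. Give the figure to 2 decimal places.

-12.00

Portfolio X real return: 1.030/1.060 − 1 = -2.830%.
Portfolio Y real return: 1.142/1.0461 − 1 = 9.167%.
Difference: -2.830 − 9.167 = -11.997 pp.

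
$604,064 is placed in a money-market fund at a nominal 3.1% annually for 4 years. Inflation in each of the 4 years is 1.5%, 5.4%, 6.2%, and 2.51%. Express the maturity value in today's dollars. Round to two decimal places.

$586,030.49

Nominal value at maturity: $604,064 × (1 + 3.1%)^4 ≈ $682,523.51.
Price-level factor over 4 years: 1.015 × 1.054 × 1.062 × 1.0251 ≈ 1.1646552893.
The maturity value deflated by that factor is the answer in today's purchasing power.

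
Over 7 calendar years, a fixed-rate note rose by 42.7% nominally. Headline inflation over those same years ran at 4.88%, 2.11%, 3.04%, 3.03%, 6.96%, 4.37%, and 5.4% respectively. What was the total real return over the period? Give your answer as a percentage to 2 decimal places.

6.67%

Cumulative inflation factor: 1.0488 × 1.0211 × 1.0304 × 1.0303 × 1.0696 × 1.0437 × 1.054 ≈ 1.33773.
Nominal growth factor: 1.42700. Real growth factor = 1.42700 / 1.33773 ≈ 1.06673.
Total real return ≈ 6.6733%.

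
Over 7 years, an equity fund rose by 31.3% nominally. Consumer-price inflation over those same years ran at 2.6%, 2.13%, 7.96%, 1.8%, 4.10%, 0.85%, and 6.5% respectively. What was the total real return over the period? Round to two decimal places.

Cumulative inflation factor: 1.026 × 1.0213 × 1.0796 × 1.018 × 1.0410 × 1.0085 × 1.065 ≈ 1.28762.
Nominal growth factor: 1.31300. Real growth factor = 1.31300 / 1.28762 ≈ 1.01971.
Total real return ≈ 1.9711%.

1.97%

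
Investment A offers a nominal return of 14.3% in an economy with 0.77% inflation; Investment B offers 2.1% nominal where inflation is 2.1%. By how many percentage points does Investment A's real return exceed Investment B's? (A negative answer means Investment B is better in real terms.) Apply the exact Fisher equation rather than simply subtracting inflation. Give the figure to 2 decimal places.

13.43

Investment A real return: 1.143/1.0077 − 1 = 13.427%.
Investment B real return: 1.021/1.021 − 1 = 0.000%.
Difference: 13.427 − 0.000 = 13.427 pp.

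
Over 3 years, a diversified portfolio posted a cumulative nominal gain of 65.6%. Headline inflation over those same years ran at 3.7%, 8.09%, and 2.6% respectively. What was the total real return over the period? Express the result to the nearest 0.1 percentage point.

Cumulative inflation factor: 1.037 × 1.0809 × 1.026 ≈ 1.15004.
Nominal growth factor: 1.65600. Real growth factor = 1.65600 / 1.15004 ≈ 1.43995.
Total real return ≈ 43.9954%.

44.0%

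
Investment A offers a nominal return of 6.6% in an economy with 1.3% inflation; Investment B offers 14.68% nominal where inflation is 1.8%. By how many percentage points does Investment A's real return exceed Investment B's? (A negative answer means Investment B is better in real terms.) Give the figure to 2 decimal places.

-7.42

Investment A real return: 1.066/1.013 − 1 = 5.232%.
Investment B real return: 1.1468/1.018 − 1 = 12.652%.
Difference: 5.232 − 12.652 = -7.420 pp.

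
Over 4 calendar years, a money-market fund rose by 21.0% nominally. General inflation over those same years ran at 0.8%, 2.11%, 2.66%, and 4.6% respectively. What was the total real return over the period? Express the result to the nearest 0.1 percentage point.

Cumulative inflation factor: 1.008 × 1.0211 × 1.0266 × 1.046 ≈ 1.10525.
Nominal growth factor: 1.21000. Real growth factor = 1.21000 / 1.10525 ≈ 1.09477.
Total real return ≈ 9.4772%.

9.5%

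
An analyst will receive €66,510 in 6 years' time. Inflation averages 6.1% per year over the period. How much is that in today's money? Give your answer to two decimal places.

Price-level factor over 6 years: (1 + 6.1%)^6 ≈ 1.4265674267.
Purchasing power today: €66,510 divided by that factor.

€46,622.40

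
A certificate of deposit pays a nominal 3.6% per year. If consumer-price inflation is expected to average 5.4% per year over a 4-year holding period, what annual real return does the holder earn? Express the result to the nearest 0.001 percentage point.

With constant rates the annual real return is the same each year: (1+3.6%)/(1+5.4%) − 1 = -0.01708.

-1.708%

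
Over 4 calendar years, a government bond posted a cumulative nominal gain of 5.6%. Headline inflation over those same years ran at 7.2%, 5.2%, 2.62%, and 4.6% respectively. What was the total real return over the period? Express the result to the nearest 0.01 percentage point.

-12.77%

Cumulative inflation factor: 1.072 × 1.052 × 1.0262 × 1.046 ≈ 1.21053.
Nominal growth factor: 1.05600. Real growth factor = 1.05600 / 1.21053 ≈ 0.87235.
Total real return ≈ -12.7652%.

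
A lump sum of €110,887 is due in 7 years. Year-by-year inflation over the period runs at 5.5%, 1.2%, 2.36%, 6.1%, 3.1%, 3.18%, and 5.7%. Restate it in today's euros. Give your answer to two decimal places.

Price-level factor over 7 years: 1.055 × 1.012 × 1.0236 × 1.061 × 1.031 × 1.0318 × 1.057 ≈ 1.3037904914.
Purchasing power today: €110,887 divided by that factor.

€85,049.71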